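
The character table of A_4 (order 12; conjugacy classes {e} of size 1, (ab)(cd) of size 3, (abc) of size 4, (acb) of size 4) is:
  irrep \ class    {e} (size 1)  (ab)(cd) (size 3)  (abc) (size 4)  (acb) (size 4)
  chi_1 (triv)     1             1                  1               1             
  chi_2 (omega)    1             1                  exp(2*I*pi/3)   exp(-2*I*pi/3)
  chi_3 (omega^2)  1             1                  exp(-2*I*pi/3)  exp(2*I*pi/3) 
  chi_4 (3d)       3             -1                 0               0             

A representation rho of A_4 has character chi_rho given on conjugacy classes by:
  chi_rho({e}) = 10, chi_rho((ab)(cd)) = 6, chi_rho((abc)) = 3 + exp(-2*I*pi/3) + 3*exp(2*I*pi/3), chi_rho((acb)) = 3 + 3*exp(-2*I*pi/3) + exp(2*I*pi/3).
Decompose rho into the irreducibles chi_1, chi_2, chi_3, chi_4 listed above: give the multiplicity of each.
Multiplicities: chi_1: 3, chi_2: 3, chi_3: 1, chi_4: 1.

Why: Use <chi_rho, chi> = (1/|G|) sum_C |C| * chi_rho(C) * conj(chi(C)) with |G| = 12 for each irreducible chi in the table:
  <chi_rho, chi_1> = (1/12)[1*(10)*conj(1) + 3*(6)*conj(1) + 4*(3 + exp(-2*I*pi/3) + 3*exp(2*I*pi/3))*conj(1) + 4*(3 + 3*exp(-2*I*pi/3) + exp(2*I*pi/3))*conj(1)]
      = (1/12)[(10) + (18) + (12 + 4*exp(-2*I*pi/3) + 12*exp(2*I*pi/3)) + (12 + 12*exp(-2*I*pi/3) + 4*exp(2*I*pi/3))] = 36/12 = 3
  <chi_rho, chi_2> = (1/12)[1*(10)*conj(1) + 3*(6)*conj(1) + 4*(3 + exp(-2*I*pi/3) + 3*exp(2*I*pi/3))*conj(exp(2*I*pi/3)) + 4*(3 + 3*exp(-2*I*pi/3) + exp(2*I*pi/3))*conj(exp(-2*I*pi/3))]
      = (1/12)[(10) + (18) + (12 + 12*exp(-2*I*pi/3) + 4*exp(2*I*pi/3)) + (12 + 4*exp(-2*I*pi/3) + 12*exp(2*I*pi/3))] = 36/12 = 3
  <chi_rho, chi_3> = (1/12)[1*(10)*conj(1) + 3*(6)*conj(1) + 4*(3 + exp(-2*I*pi/3) + 3*exp(2*I*pi/3))*conj(exp(-2*I*pi/3)) + 4*(3 + 3*exp(-2*I*pi/3) + exp(2*I*pi/3))*conj(exp(2*I*pi/3))]
      = (1/12)[(10) + (18) + (-8) + (-8)] = 12/12 = 1
  <chi_rho, chi_4> = (1/12)[1*(10)*conj(3) + 3*(6)*conj(-1) + 4*(3 + exp(-2*I*pi/3) + 3*exp(2*I*pi/3))*conj(0) + 4*(3 + 3*exp(-2*I*pi/3) + exp(2*I*pi/3))*conj(0)]
      = (1/12)[(30) + (-18) + (0) + (0)] = 12/12 = 1
(Exp terms are combined using exp(i*s)*conj(exp(i*t)) = exp(i*(s-t)), and sums of them are collapsed using the identity that for every m > 1 the m distinct m-th roots of unity sum to 0, e.g. 1 + exp(2*I*pi/3) + exp(-2*I*pi/3) = 0.)
Dimension check: dim(rho) = sum (mult * dim) = 3*1 + 3*1 + 1*1 + 1*3 = 10 = chi_rho(e) = 10.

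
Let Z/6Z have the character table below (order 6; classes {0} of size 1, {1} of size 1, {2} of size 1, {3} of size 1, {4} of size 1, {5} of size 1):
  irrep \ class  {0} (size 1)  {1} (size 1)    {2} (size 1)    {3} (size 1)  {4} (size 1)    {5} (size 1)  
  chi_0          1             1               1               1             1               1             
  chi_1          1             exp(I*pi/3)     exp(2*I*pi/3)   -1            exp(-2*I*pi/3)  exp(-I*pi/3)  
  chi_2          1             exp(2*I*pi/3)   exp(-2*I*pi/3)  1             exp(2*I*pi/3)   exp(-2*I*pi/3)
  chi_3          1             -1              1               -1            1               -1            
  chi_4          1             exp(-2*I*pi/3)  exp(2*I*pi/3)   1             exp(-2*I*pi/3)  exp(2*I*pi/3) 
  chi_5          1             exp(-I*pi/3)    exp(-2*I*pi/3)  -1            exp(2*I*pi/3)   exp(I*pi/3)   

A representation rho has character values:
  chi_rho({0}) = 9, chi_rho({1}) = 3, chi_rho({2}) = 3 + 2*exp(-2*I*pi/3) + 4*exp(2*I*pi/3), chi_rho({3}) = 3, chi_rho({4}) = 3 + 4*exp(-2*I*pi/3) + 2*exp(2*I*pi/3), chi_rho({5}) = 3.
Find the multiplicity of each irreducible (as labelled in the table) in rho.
Multiplicities: chi_0: 3, chi_1: 2, chi_2: 1, chi_3: 0, chi_4: 2, chi_5: 1.

Solution. Use <chi_rho, chi> = (1/|G|) sum_C |C| * chi_rho(C) * conj(chi(C)) with |G| = 6 for each irreducible chi in the table:
  <chi_rho, chi_0> = (1/6)[1*(9)*conj(1) + 1*(3)*conj(1) + 1*(3 + 2*exp(-2*I*pi/3) + 4*exp(2*I*pi/3))*conj(1) + 1*(3)*conj(1) + 1*(3 + 4*exp(-2*I*pi/3) + 2*exp(2*I*pi/3))*conj(1) + 1*(3)*conj(1)]
      = (1/6)[(9) + (3) + (3 + 2*exp(-2*I*pi/3) + 4*exp(2*I*pi/3)) + (3) + (3 + 4*exp(-2*I*pi/3) + 2*exp(2*I*pi/3)) + (3)] = 18/6 = 3
  <chi_rho, chi_1> = (1/6)[1*(9)*conj(1) + 1*(3)*conj(exp(I*pi/3)) + 1*(3 + 2*exp(-2*I*pi/3) + 4*exp(2*I*pi/3))*conj(exp(2*I*pi/3)) + 1*(3)*conj(-1) + 1*(3 + 4*exp(-2*I*pi/3) + 2*exp(2*I*pi/3))*conj(exp(-2*I*pi/3)) + 1*(3)*conj(exp(-I*pi/3))]
      = (1/6)[(9) + (3*exp(-I*pi/3) + exp(-2*I*pi/3) + exp(I*pi/3)) + (4 + 3*exp(-2*I*pi/3) + 2*exp(2*I*pi/3)) + (-3) + (4 + 2*exp(-2*I*pi/3) + 3*exp(2*I*pi/3)) + (exp(-I*pi/3) + exp(2*I*pi/3) + 3*exp(I*pi/3))] = 12/6 = 2
  <chi_rho, chi_2> = (1/6)[1*(9)*conj(1) + 1*(3)*conj(exp(2*I*pi/3)) + 1*(3 + 2*exp(-2*I*pi/3) + 4*exp(2*I*pi/3))*conj(exp(-2*I*pi/3)) + 1*(3)*conj(1) + 1*(3 + 4*exp(-2*I*pi/3) + 2*exp(2*I*pi/3))*conj(exp(2*I*pi/3)) + 1*(3)*conj(exp(-2*I*pi/3))]
      = (1/6)[(9) + (3*exp(-2*I*pi/3) + 2*exp(-I*pi/3) + 2*exp(2*I*pi/3)) + (2 + 4*exp(-2*I*pi/3) + 3*exp(2*I*pi/3)) + (3) + (2 + 3*exp(-2*I*pi/3) + 4*exp(2*I*pi/3)) + (2*exp(-2*I*pi/3) + 2*exp(I*pi/3) + 3*exp(2*I*pi/3))] = 6/6 = 1
  <chi_rho, chi_3> = (1/6)[1*(9)*conj(1) + 1*(3)*conj(-1) + 1*(3 + 2*exp(-2*I*pi/3) + 4*exp(2*I*pi/3))*conj(1) + 1*(3)*conj(-1) + 1*(3 + 4*exp(-2*I*pi/3) + 2*exp(2*I*pi/3))*conj(1) + 1*(3)*conj(-1)]
      = (1/6)[(9) + (-3) + (3 + 2*exp(-2*I*pi/3) + 4*exp(2*I*pi/3)) + (-3) + (3 + 4*exp(-2*I*pi/3) + 2*exp(2*I*pi/3)) + (-3)] = 0/6 = 0
  <chi_rho, chi_4> = (1/6)[1*(9)*conj(1) + 1*(3)*conj(exp(-2*I*pi/3)) + 1*(3 + 2*exp(-2*I*pi/3) + 4*exp(2*I*pi/3))*conj(exp(2*I*pi/3)) + 1*(3)*conj(1) + 1*(3 + 4*exp(-2*I*pi/3) + 2*exp(2*I*pi/3))*conj(exp(-2*I*pi/3)) + 1*(3)*conj(exp(2*I*pi/3))]
      = (1/6)[(9) + (exp(-2*I*pi/3) + exp(I*pi/3) + 3*exp(2*I*pi/3)) + (4 + 3*exp(-2*I*pi/3) + 2*exp(2*I*pi/3)) + (3) + (4 + 2*exp(-2*I*pi/3) + 3*exp(2*I*pi/3)) + (3*exp(-2*I*pi/3) + exp(-I*pi/3) + exp(2*I*pi/3))] = 12/6 = 2
  <chi_rho, chi_5> = (1/6)[1*(9)*conj(1) + 1*(3)*conj(exp(-I*pi/3)) + 1*(3 + 2*exp(-2*I*pi/3) + 4*exp(2*I*pi/3))*conj(exp(-2*I*pi/3)) + 1*(3)*conj(-1) + 1*(3 + 4*exp(-2*I*pi/3) + 2*exp(2*I*pi/3))*conj(exp(2*I*pi/3)) + 1*(3)*conj(exp(I*pi/3))]
      = (1/6)[(9) + (2*exp(-I*pi/3) + 2*exp(2*I*pi/3) + 3*exp(I*pi/3)) + (2 + 4*exp(-2*I*pi/3) + 3*exp(2*I*pi/3)) + (-3) + (2 + 3*exp(-2*I*pi/3) + 4*exp(2*I*pi/3)) + (3*exp(-I*pi/3) + 2*exp(-2*I*pi/3) + 2*exp(I*pi/3))] = 6/6 = 1
(Exp terms are combined using exp(i*s)*conj(exp(i*t)) = exp(i*(s-t)), and sums of them are collapsed using the identity that for every m > 1 the m distinct m-th roots of unity sum to 0, e.g. 1 + exp(2*I*pi/3) + exp(-2*I*pi/3) = 0.)
Dimension check: dim(rho) = sum (mult * dim) = 3*1 + 2*1 + 1*1 + 0*1 + 2*1 + 1*1 = 9 = chi_rho(e) = 9.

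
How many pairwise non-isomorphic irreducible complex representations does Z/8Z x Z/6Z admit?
48

Why: The number of irreducible complex representations of a finite group equals its number of conjugacy classes. Z/8Z x Z/6Z is abelian of order 48, so every element is its own conjugacy class: 48 classes, so Z/8Z x Z/6Z (order 48) has exactly 48 irreducible complex representations.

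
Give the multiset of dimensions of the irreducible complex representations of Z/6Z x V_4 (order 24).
Dimensions: 1, 1, 1, 1, 1, 1, 1, 1, 1, 1, 1, 1, 1, 1, 1, 1, 1, 1, 1, 1, 1, 1, 1, 1

Why: There are 24 irreducibles (= number of conjugacy classes). Their dimensions d_i satisfy sum d_i^2 = |G| = 24: 1 + 1 + 1 + 1 + 1 + 1 + 1 + 1 + 1 + 1 + 1 + 1 + 1 + 1 + 1 + 1 + 1 + 1 + 1 + 1 + 1 + 1 + 1 + 1 = 24. (For the product with Z/6Z: each of the 6 1-dim characters of Z/6Z tensors with each irrep of V_4, giving 6 copies of each V_4-dimension.)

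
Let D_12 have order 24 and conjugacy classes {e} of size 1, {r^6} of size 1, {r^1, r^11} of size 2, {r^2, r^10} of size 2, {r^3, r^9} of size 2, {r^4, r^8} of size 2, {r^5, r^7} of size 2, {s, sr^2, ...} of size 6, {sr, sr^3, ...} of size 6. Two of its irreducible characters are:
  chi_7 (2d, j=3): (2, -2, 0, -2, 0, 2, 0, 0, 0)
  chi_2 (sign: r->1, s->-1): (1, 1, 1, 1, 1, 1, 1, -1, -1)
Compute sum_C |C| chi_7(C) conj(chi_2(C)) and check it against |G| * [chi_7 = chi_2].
Sum = 0; so <chi_7, chi_2> = 0 (distinct irreducibles are orthogonal).

Argument: Compute term by term over conjugacy classes (|C| * chi_7(C) * conj(chi_2(C))):
  1*(2)*conj(1) + 1*(-2)*conj(1) + 2*(0)*conj(1) + 2*(-2)*conj(1) + 2*(0)*conj(1) + 2*(2)*conj(1) + 2*(0)*conj(1) + 6*(0)*conj(-1) + 6*(0)*conj(-1)
  = (2) + (-2) + (0) + (-4) + (0) + (4) + (0) + (0) + (0)
  = 0.
Dividing by |G| = 24 gives 0/24 = 0, matching the row-orthogonality relation <chi_7, chi_2> = [chi_7 = chi_2].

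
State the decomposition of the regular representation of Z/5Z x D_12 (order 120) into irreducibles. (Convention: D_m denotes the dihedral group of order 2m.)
Each irreducible V_i of dimension d_i appears with multiplicity d_i, i.e. rho_reg = (direct sum over all irreducibles V_i) d_i V_i. The irreducible dimensions for Z/5Z x D_12 are 1, 1, 1, 1, 1, 1, 1, 1, 1, 1, 1, 1, 1, 1, 1, 1, 1, 1, 1, 1, 2, 2, 2, 2, 2, 2, 2, 2, 2, 2, 2, 2, 2, 2, 2, 2, 2, 2, 2, 2, 2, 2, 2, 2, 2: 20 irreducibles of dimension 1, each with multiplicity 1; 25 irreducibles of dimension 2, each with multiplicity 2. Total dimension 20*1*1 + 25*2*2 = 120 = |G|.

General theorem: in the regular representation of a finite group G, each irreducible appears with multiplicity equal to its dimension. Check: dim(rho_reg) = sum d_i^2 = 1 + 1 + 1 + 1 + 1 + 1 + 1 + 1 + 1 + 1 + 1 + 1 + 1 + 1 + 1 + 1 + 1 + 1 + 1 + 1 + 4 + 4 + 4 + 4 + 4 + 4 + 4 + 4 + 4 + 4 + 4 + 4 + 4 + 4 + 4 + 4 + 4 + 4 + 4 + 4 + 4 + 4 + 4 + 4 + 4 = 120 = |G|.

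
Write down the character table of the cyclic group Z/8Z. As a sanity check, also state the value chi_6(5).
Character table of Z/8Z (irreps indexed chi_0,...,chi_7 with chi_k(m) = zeta_8^(k*m), zeta_8 = exp(2*pi*i/8)):
  irrep \ class  {0} (size 1)  {1} (size 1)    {2} (size 1)  {3} (size 1)    {4} (size 1)  {5} (size 1)    {6} (size 1)  {7} (size 1)  
  chi_0          1             1               1             1               1             1               1             1             
  chi_1          1             exp(I*pi/4)     I             exp(3*I*pi/4)   -1            exp(-3*I*pi/4)  -I            exp(-I*pi/4)  
  chi_2          1             I               -1            -I              1             I               -1            -I            
  chi_3          1             exp(3*I*pi/4)   -I            exp(I*pi/4)     -1            exp(-I*pi/4)    I             exp(-3*I*pi/4)
  chi_4          1             -1              1             -1              1             -1              1             -1            
  chi_5          1             exp(-3*I*pi/4)  I             exp(-I*pi/4)    -1            exp(I*pi/4)     -I            exp(3*I*pi/4) 
  chi_6          1             -I              -1            I               1             -I              -1            I             
  chi_7          1             exp(-I*pi/4)    -I            exp(-3*I*pi/4)  -1            exp(3*I*pi/4)   I             exp(I*pi/4)   

Spot check: chi_6(5) = zeta_8^(6*5) = zeta_8^30 = -I.

Derivation: Z/8Z is abelian, so all 8 irreducible complex representations are 1-dimensional. They are given by chi_k(m) = zeta_8^(k*m) for k = 0,...,7. Row orthogonality: sum_m chi_k(m) conj(chi_l(m)) = 8 * [k = l].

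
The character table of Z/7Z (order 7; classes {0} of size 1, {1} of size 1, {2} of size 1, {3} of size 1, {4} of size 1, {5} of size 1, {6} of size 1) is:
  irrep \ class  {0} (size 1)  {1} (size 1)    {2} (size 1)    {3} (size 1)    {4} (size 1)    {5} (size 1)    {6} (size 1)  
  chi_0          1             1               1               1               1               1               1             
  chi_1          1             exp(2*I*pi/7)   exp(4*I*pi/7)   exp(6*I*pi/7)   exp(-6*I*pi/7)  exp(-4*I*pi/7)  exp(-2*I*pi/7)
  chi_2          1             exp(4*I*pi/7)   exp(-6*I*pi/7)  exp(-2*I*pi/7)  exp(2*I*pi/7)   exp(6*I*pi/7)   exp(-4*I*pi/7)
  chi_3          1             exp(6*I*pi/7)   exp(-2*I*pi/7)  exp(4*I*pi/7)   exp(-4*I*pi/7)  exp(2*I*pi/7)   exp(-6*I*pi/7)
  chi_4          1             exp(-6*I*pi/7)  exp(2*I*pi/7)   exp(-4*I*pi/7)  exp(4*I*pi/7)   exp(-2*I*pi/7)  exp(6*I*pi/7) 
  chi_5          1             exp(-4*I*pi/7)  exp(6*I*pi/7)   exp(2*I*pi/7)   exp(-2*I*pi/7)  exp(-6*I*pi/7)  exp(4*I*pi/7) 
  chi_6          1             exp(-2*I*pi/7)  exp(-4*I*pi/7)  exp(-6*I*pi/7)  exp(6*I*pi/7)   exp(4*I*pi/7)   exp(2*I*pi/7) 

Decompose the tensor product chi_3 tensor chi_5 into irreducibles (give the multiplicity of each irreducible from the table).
chi_3 tensor chi_5 = chi_1 (all other irreducibles have multiplicity 0).

Reasoning: The character of a tensor product is the pointwise product (chi_3 * chi_5)(C) = chi_3(C) * chi_5(C):
  {0}: (1)*(1), {1}: (exp(6*I*pi/7))*(exp(-4*I*pi/7)), {2}: (exp(-2*I*pi/7))*(exp(6*I*pi/7)), {3}: (exp(4*I*pi/7))*(exp(2*I*pi/7)), {4}: (exp(-4*I*pi/7))*(exp(-2*I*pi/7)), {5}: (exp(2*I*pi/7))*(exp(-6*I*pi/7)), {6}: (exp(-6*I*pi/7))*(exp(4*I*pi/7))
so (chi_3 * chi_5) takes values
  {0} -> 1, {1} -> exp(2*I*pi/7), {2} -> exp(4*I*pi/7), {3} -> exp(6*I*pi/7), {4} -> exp(-6*I*pi/7), {5} -> exp(-4*I*pi/7), {6} -> exp(-2*I*pi/7).
Now take the inner product of this character with each irreducible chi from the table, <chi_3*chi_5, chi> = (1/7) sum_C |C| (chi_3*chi_5)(C) conj(chi(C)):
  <chi_3*chi_5, chi_0> = (1/7)[1*(1)*conj(1) + 1*(exp(2*I*pi/7))*conj(1) + 1*(exp(4*I*pi/7))*conj(1) + 1*(exp(6*I*pi/7))*conj(1) + 1*(exp(-6*I*pi/7))*conj(1) + 1*(exp(-4*I*pi/7))*conj(1) + 1*(exp(-2*I*pi/7))*conj(1)]
      = (1/7)[(1) + (exp(2*I*pi/7)) + (exp(4*I*pi/7)) + (exp(6*I*pi/7)) + (exp(-6*I*pi/7)) + (exp(-4*I*pi/7)) + (exp(-2*I*pi/7))] = 0/7 = 0
  <chi_3*chi_5, chi_1> = (1/7)[1*(1)*conj(1) + 1*(exp(2*I*pi/7))*conj(exp(2*I*pi/7)) + 1*(exp(4*I*pi/7))*conj(exp(4*I*pi/7)) + 1*(exp(6*I*pi/7))*conj(exp(6*I*pi/7)) + 1*(exp(-6*I*pi/7))*conj(exp(-6*I*pi/7)) + 1*(exp(-4*I*pi/7))*conj(exp(-4*I*pi/7)) + 1*(exp(-2*I*pi/7))*conj(exp(-2*I*pi/7))]
      = (1/7)[(1) + (1) + (1) + (1) + (1) + (1) + (1)] = 7/7 = 1
  <chi_3*chi_5, chi_2> = (1/7)[1*(1)*conj(1) + 1*(exp(2*I*pi/7))*conj(exp(4*I*pi/7)) + 1*(exp(4*I*pi/7))*conj(exp(-6*I*pi/7)) + 1*(exp(6*I*pi/7))*conj(exp(-2*I*pi/7)) + 1*(exp(-6*I*pi/7))*conj(exp(2*I*pi/7)) + 1*(exp(-4*I*pi/7))*conj(exp(6*I*pi/7)) + 1*(exp(-2*I*pi/7))*conj(exp(-4*I*pi/7))]
      = (1/7)[(1) + (exp(-2*I*pi/7)) + (exp(-4*I*pi/7)) + (exp(-6*I*pi/7)) + (exp(6*I*pi/7)) + (exp(4*I*pi/7)) + (exp(2*I*pi/7))] = 0/7 = 0
  <chi_3*chi_5, chi_3> = (1/7)[1*(1)*conj(1) + 1*(exp(2*I*pi/7))*conj(exp(6*I*pi/7)) + 1*(exp(4*I*pi/7))*conj(exp(-2*I*pi/7)) + 1*(exp(6*I*pi/7))*conj(exp(4*I*pi/7)) + 1*(exp(-6*I*pi/7))*conj(exp(-4*I*pi/7)) + 1*(exp(-4*I*pi/7))*conj(exp(2*I*pi/7)) + 1*(exp(-2*I*pi/7))*conj(exp(-6*I*pi/7))]
      = (1/7)[(1) + (exp(-4*I*pi/7)) + (exp(6*I*pi/7)) + (exp(2*I*pi/7)) + (exp(-2*I*pi/7)) + (exp(-6*I*pi/7)) + (exp(4*I*pi/7))] = 0/7 = 0
  <chi_3*chi_5, chi_4> = (1/7)[1*(1)*conj(1) + 1*(exp(2*I*pi/7))*conj(exp(-6*I*pi/7)) + 1*(exp(4*I*pi/7))*conj(exp(2*I*pi/7)) + 1*(exp(6*I*pi/7))*conj(exp(-4*I*pi/7)) + 1*(exp(-6*I*pi/7))*conj(exp(4*I*pi/7)) + 1*(exp(-4*I*pi/7))*conj(exp(-2*I*pi/7)) + 1*(exp(-2*I*pi/7))*conj(exp(6*I*pi/7))]
      = (1/7)[(1) + (exp(-6*I*pi/7)) + (exp(2*I*pi/7)) + (exp(-4*I*pi/7)) + (exp(4*I*pi/7)) + (exp(-2*I*pi/7)) + (exp(6*I*pi/7))] = 0/7 = 0
  <chi_3*chi_5, chi_5> = (1/7)[1*(1)*conj(1) + 1*(exp(2*I*pi/7))*conj(exp(-4*I*pi/7)) + 1*(exp(4*I*pi/7))*conj(exp(6*I*pi/7)) + 1*(exp(6*I*pi/7))*conj(exp(2*I*pi/7)) + 1*(exp(-6*I*pi/7))*conj(exp(-2*I*pi/7)) + 1*(exp(-4*I*pi/7))*conj(exp(-6*I*pi/7)) + 1*(exp(-2*I*pi/7))*conj(exp(4*I*pi/7))]
      = (1/7)[(1) + (exp(6*I*pi/7)) + (exp(-2*I*pi/7)) + (exp(4*I*pi/7)) + (exp(-4*I*pi/7)) + (exp(2*I*pi/7)) + (exp(-6*I*pi/7))] = 0/7 = 0
  <chi_3*chi_5, chi_6> = (1/7)[1*(1)*conj(1) + 1*(exp(2*I*pi/7))*conj(exp(-2*I*pi/7)) + 1*(exp(4*I*pi/7))*conj(exp(-4*I*pi/7)) + 1*(exp(6*I*pi/7))*conj(exp(-6*I*pi/7)) + 1*(exp(-6*I*pi/7))*conj(exp(6*I*pi/7)) + 1*(exp(-4*I*pi/7))*conj(exp(4*I*pi/7)) + 1*(exp(-2*I*pi/7))*conj(exp(2*I*pi/7))]
      = (1/7)[(1) + (exp(4*I*pi/7)) + (exp(-6*I*pi/7)) + (exp(-2*I*pi/7)) + (exp(2*I*pi/7)) + (exp(6*I*pi/7)) + (exp(-4*I*pi/7))] = 0/7 = 0
(Exp terms are combined using exp(i*s)*conj(exp(i*t)) = exp(i*(s-t)), and sums of them are collapsed using the identity that for every m > 1 the m distinct m-th roots of unity sum to 0, e.g. 1 + exp(2*I*pi/3) + exp(-2*I*pi/3) = 0.)
Hence the multiplicities are chi_1: 1. Dimension check: dim(chi_3)*dim(chi_5) = 1*1 = 1 and sum (mult * dim) = 1*1 = 1.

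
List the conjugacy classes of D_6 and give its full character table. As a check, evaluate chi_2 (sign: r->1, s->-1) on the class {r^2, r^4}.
Conjugacy classes: {e} of size 1, {r^3} of size 1, {r^1, r^5} of size 2, {r^2, r^4} of size 2, {s, sr^2, ...} of size 3, {sr, sr^3, ...} of size 3.
Character table:
  irrep \ class              {e} (size 1)  {r^3} (size 1)  {r^1, r^5} (size 2)  {r^2, r^4} (size 2)  {s, sr^2, ...} (size 3)  {sr, sr^3, ...} (size 3)
  chi_1 (triv)               1             1               1                    1                    1                        1                       
  chi_2 (sign: r->1, s->-1)  1             1               1                    1                    -1                       -1                      
  chi_3 (r->-1, s->1)        1             -1              -1                   1                    1                        -1                      
  chi_4 (r->-1, s->-1)       1             -1              -1                   1                    -1                       1                       
  chi_5 (2d, j=1)            2             -2              1                    -1                   0                        0                       
  chi_6 (2d, j=2)            2             2               -1                   -1                   0                        0                       

Spot check: chi_2 (sign: r->1, s->-1) on {r^2, r^4} = 1.

D_6 has order 2*6 = 12 with 6 conjugacy classes, hence 6 irreducibles. Sum of squared dims 1 + 1 + 1 + 1 + 4 + 4 = 12 = |G|. Linear characters come from the abelianisation; the 2-dimensional irreps have character r^k -> 2*cos(2*pi*j*k/6), reflections -> 0.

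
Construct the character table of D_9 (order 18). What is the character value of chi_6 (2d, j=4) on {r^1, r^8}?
Conjugacy classes: {e} of size 1, {r^1, r^8} of size 2, {r^2, r^7} of size 2, {r^3, r^6} of size 2, {r^4, r^5} of size 2, {s, sr, ..., sr^8} of size 9.
Character table:
  irrep \ class              {e} (size 1)  {r^1, r^8} (size 2)  {r^2, r^7} (size 2)  {r^3, r^6} (size 2)  {r^4, r^5} (size 2)  {s, sr, ..., sr^8} (size 9)
  chi_1 (triv)               1             1                    1                    1                    1                    1                          
  chi_2 (sign: r->1, s->-1)  1             1                    1                    1                    1                    -1                         
  chi_3 (2d, j=1)            2             2*cos(2*pi/9)        2*cos(4*pi/9)        -1                   -2*cos(pi/9)         0                          
  chi_4 (2d, j=2)            2             2*cos(4*pi/9)        -2*cos(pi/9)         -1                   2*cos(2*pi/9)        0                          
  chi_5 (2d, j=3)            2             -1                   -1                   2                    -1                   0                          
  chi_6 (2d, j=4)            2             -2*cos(pi/9)         2*cos(2*pi/9)        -1                   2*cos(4*pi/9)        0                          

Spot check: chi_6 (2d, j=4) on {r^1, r^8} = -2*cos(pi/9).

Explanation: D_9 has order 2*9 = 18 with 6 conjugacy classes, hence 6 irreducibles. Sum of squared dims 1 + 1 + 4 + 4 + 4 + 4 = 18 = |G|. Linear characters come from the abelianisation; the 2-dimensional irreps have character r^k -> 2*cos(2*pi*j*k/9), reflections -> 0.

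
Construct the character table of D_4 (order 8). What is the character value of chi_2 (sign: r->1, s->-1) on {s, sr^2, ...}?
Conjugacy classes: {e} of size 1, {r^2} of size 1, {r^1, r^3} of size 2, {s, sr^2, ...} of size 2, {sr, sr^3, ...} of size 2.
Character table:
  irrep \ class              {e} (size 1)  {r^2} (size 1)  {r^1, r^3} (size 2)  {s, sr^2, ...} (size 2)  {sr, sr^3, ...} (size 2)
  chi_1 (triv)               1             1               1                    1                        1                       
  chi_2 (sign: r->1, s->-1)  1             1               1                    -1                       -1                      
  chi_3 (r->-1, s->1)        1             1               -1                   1                        -1                      
  chi_4 (r->-1, s->-1)       1             1               -1                   -1                       1                       
  chi_5 (2d, j=1)            2             -2              0                    0                        0                       

Spot check: chi_2 (sign: r->1, s->-1) on {s, sr^2, ...} = -1.

Solution. D_4 has order 2*4 = 8 with 5 conjugacy classes, hence 5 irreducibles. Sum of squared dims 1 + 1 + 1 + 1 + 4 = 8 = |G|. Linear characters come from the abelianisation; the 2-dimensional irreps have character r^k -> 2*cos(2*pi*j*k/4), reflections -> 0.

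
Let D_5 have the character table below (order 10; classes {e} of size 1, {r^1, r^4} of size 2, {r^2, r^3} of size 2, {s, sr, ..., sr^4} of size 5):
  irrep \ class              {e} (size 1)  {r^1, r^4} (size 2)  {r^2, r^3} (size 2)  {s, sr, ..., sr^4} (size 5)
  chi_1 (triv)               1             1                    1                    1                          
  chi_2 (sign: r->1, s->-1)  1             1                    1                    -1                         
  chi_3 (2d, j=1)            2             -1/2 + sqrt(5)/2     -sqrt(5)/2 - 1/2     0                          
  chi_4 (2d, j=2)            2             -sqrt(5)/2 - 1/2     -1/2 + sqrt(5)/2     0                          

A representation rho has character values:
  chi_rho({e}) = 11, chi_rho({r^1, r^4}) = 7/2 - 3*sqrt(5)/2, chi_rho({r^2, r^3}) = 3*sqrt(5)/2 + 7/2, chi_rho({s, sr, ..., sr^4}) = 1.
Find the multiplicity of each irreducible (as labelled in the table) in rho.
Multiplicities: chi_1: 3, chi_2: 2, chi_3: 0, chi_4: 3.

Solution. Use <chi_rho, chi> = (1/|G|) sum_C |C| * chi_rho(C) * conj(chi(C)) with |G| = 10 for each irreducible chi in the table:
  <chi_rho, chi_1> = (1/10)[1*(11)*conj(1) + 2*(7/2 - 3*sqrt(5)/2)*conj(1) + 2*(3*sqrt(5)/2 + 7/2)*conj(1) + 5*(1)*conj(1)]
      = (1/10)[(11) + (7 - 3*sqrt(5)) + (3*sqrt(5) + 7) + (5)] = 30/10 = 3
  <chi_rho, chi_2> = (1/10)[1*(11)*conj(1) + 2*(7/2 - 3*sqrt(5)/2)*conj(1) + 2*(3*sqrt(5)/2 + 7/2)*conj(1) + 5*(1)*conj(-1)]
      = (1/10)[(11) + (7 - 3*sqrt(5)) + (3*sqrt(5) + 7) + (-5)] = 20/10 = 2
  <chi_rho, chi_3> = (1/10)[1*(11)*conj(2) + 2*(7/2 - 3*sqrt(5)/2)*conj(-1/2 + sqrt(5)/2) + 2*(3*sqrt(5)/2 + 7/2)*conj(-sqrt(5)/2 - 1/2) + 5*(1)*conj(0)]
      = (1/10)[(22) + (-11 + 5*sqrt(5)) + (-5*sqrt(5) - 11) + (0)] = 0/10 = 0
  <chi_rho, chi_4> = (1/10)[1*(11)*conj(2) + 2*(7/2 - 3*sqrt(5)/2)*conj(-sqrt(5)/2 - 1/2) + 2*(3*sqrt(5)/2 + 7/2)*conj(-1/2 + sqrt(5)/2) + 5*(1)*conj(0)]
      = (1/10)[(22) + (4 - 2*sqrt(5)) + (4 + 2*sqrt(5)) + (0)] = 30/10 = 3
Dimension check: dim(rho) = sum (mult * dim) = 3*1 + 2*1 + 0*2 + 3*2 = 11 = chi_rho(e) = 11.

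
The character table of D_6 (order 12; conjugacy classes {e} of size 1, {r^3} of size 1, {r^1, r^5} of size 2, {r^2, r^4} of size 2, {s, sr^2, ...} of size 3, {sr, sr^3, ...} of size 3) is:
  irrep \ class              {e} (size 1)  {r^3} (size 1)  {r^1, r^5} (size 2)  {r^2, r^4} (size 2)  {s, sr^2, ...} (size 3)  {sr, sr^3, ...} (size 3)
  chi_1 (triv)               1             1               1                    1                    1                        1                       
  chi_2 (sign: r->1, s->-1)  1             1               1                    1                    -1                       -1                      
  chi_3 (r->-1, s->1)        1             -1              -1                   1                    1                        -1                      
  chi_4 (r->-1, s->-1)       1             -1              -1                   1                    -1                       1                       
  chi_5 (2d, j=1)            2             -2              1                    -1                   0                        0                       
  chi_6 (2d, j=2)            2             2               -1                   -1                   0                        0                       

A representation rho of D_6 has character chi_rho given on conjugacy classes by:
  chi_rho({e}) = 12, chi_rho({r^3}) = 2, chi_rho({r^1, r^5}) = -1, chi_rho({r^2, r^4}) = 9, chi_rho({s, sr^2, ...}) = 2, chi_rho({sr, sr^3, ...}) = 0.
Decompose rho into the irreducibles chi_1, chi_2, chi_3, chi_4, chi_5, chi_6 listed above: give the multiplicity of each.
Multiplicities: chi_1: 3, chi_2: 2, chi_3: 3, chi_4: 2, chi_5: 0, chi_6: 1.

Solution. Use <chi_rho, chi> = (1/|G|) sum_C |C| * chi_rho(C) * conj(chi(C)) with |G| = 12 for each irreducible chi in the table:
  <chi_rho, chi_1> = (1/12)[1*(12)*conj(1) + 1*(2)*conj(1) + 2*(-1)*conj(1) + 2*(9)*conj(1) + 3*(2)*conj(1) + 3*(0)*conj(1)]
      = (1/12)[(12) + (2) + (-2) + (18) + (6) + (0)] = 36/12 = 3
  <chi_rho, chi_2> = (1/12)[1*(12)*conj(1) + 1*(2)*conj(1) + 2*(-1)*conj(1) + 2*(9)*conj(1) + 3*(2)*conj(-1) + 3*(0)*conj(-1)]
      = (1/12)[(12) + (2) + (-2) + (18) + (-6) + (0)] = 24/12 = 2
  <chi_rho, chi_3> = (1/12)[1*(12)*conj(1) + 1*(2)*conj(-1) + 2*(-1)*conj(-1) + 2*(9)*conj(1) + 3*(2)*conj(1) + 3*(0)*conj(-1)]
      = (1/12)[(12) + (-2) + (2) + (18) + (6) + (0)] = 36/12 = 3
  <chi_rho, chi_4> = (1/12)[1*(12)*conj(1) + 1*(2)*conj(-1) + 2*(-1)*conj(-1) + 2*(9)*conj(1) + 3*(2)*conj(-1) + 3*(0)*conj(1)]
      = (1/12)[(12) + (-2) + (2) + (18) + (-6) + (0)] = 24/12 = 2
  <chi_rho, chi_5> = (1/12)[1*(12)*conj(2) + 1*(2)*conj(-2) + 2*(-1)*conj(1) + 2*(9)*conj(-1) + 3*(2)*conj(0) + 3*(0)*conj(0)]
      = (1/12)[(24) + (-4) + (-2) + (-18) + (0) + (0)] = 0/12 = 0
  <chi_rho, chi_6> = (1/12)[1*(12)*conj(2) + 1*(2)*conj(2) + 2*(-1)*conj(-1) + 2*(9)*conj(-1) + 3*(2)*conj(0) + 3*(0)*conj(0)]
      = (1/12)[(24) + (4) + (2) + (-18) + (0) + (0)] = 12/12 = 1
Dimension check: dim(rho) = sum (mult * dim) = 3*1 + 2*1 + 3*1 + 2*1 + 0*2 + 1*2 = 12 = chi_rho(e) = 12.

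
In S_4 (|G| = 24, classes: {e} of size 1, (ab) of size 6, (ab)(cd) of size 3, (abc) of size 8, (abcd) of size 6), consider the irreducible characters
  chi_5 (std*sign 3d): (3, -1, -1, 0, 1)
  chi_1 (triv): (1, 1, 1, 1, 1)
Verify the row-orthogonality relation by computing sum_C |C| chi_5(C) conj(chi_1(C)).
Sum = 0; so <chi_5, chi_1> = 0 (distinct irreducibles are orthogonal).

Proof sketch: Compute term by term over conjugacy classes (|C| * chi_5(C) * conj(chi_1(C))):
  1*(3)*conj(1) + 6*(-1)*conj(1) + 3*(-1)*conj(1) + 8*(0)*conj(1) + 6*(1)*conj(1)
  = (3) + (-6) + (-3) + (0) + (6)
  = 0.
Dividing by |G| = 24 gives 0/24 = 0, matching the row-orthogonality relation <chi_5, chi_1> = [chi_5 = chi_1].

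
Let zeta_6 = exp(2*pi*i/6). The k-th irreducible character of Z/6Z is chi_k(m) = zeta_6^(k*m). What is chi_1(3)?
chi_1(3) = zeta_6^3 = -1

Derivation: chi_1(3) = zeta_6^(1*3) = zeta_6^3. Since zeta_6^6 = 1, this equals zeta_6^3 = exp(2*pi*i*3/6) = -1.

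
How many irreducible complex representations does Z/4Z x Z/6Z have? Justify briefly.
24

Explanation: The number of irreducible complex representations of a finite group equals its number of conjugacy classes. Z/4Z x Z/6Z is abelian of order 24, so every element is its own conjugacy class: 24 classes, so Z/4Z x Z/6Z (order 24) has exactly 24 irreducible complex representations.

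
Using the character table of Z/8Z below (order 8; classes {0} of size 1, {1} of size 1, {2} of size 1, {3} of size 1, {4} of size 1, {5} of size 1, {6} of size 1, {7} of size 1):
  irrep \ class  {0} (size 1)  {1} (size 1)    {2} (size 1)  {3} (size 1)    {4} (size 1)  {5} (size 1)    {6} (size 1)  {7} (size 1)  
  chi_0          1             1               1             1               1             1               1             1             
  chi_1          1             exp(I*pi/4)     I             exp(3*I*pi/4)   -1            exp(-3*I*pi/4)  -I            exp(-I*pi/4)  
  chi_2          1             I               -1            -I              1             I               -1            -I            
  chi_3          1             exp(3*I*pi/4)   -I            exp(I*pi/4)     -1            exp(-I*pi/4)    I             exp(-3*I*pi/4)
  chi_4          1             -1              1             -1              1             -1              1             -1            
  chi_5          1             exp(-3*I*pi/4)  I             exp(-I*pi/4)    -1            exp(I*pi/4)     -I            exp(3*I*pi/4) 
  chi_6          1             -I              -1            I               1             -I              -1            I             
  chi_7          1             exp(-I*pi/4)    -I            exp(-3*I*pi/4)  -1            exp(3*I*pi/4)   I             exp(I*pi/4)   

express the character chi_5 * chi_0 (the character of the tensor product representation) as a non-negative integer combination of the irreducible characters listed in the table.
chi_5 tensor chi_0 = chi_5 (all other irreducibles have multiplicity 0).

Reasoning: The character of a tensor product is the pointwise product (chi_5 * chi_0)(C) = chi_5(C) * chi_0(C):
  {0}: (1)*(1), {1}: (exp(-3*I*pi/4))*(1), {2}: (I)*(1), {3}: (exp(-I*pi/4))*(1), {4}: (-1)*(1), {5}: (exp(I*pi/4))*(1), {6}: (-I)*(1), {7}: (exp(3*I*pi/4))*(1)
so (chi_5 * chi_0) takes values
  {0} -> 1, {1} -> exp(-3*I*pi/4), {2} -> I, {3} -> exp(-I*pi/4), {4} -> -1, {5} -> exp(I*pi/4), {6} -> -I, {7} -> exp(3*I*pi/4).
Now take the inner product of this character with each irreducible chi from the table, <chi_5*chi_0, chi> = (1/8) sum_C |C| (chi_5*chi_0)(C) conj(chi(C)):
  <chi_5*chi_0, chi_0> = (1/8)[1*(1)*conj(1) + 1*(exp(-3*I*pi/4))*conj(1) + 1*(I)*conj(1) + 1*(exp(-I*pi/4))*conj(1) + 1*(-1)*conj(1) + 1*(exp(I*pi/4))*conj(1) + 1*(-I)*conj(1) + 1*(exp(3*I*pi/4))*conj(1)]
      = (1/8)[(1) + (exp(-3*I*pi/4)) + (I) + (exp(-I*pi/4)) + (-1) + (exp(I*pi/4)) + (-I) + (exp(3*I*pi/4))] = 0/8 = 0
  <chi_5*chi_0, chi_1> = (1/8)[1*(1)*conj(1) + 1*(exp(-3*I*pi/4))*conj(exp(I*pi/4)) + 1*(I)*conj(I) + 1*(exp(-I*pi/4))*conj(exp(3*I*pi/4)) + 1*(-1)*conj(-1) + 1*(exp(I*pi/4))*conj(exp(-3*I*pi/4)) + 1*(-I)*conj(-I) + 1*(exp(3*I*pi/4))*conj(exp(-I*pi/4))]
      = (1/8)[(1) + (-1) + (1) + (-1) + (1) + (-1) + (1) + (-1)] = 0/8 = 0
  <chi_5*chi_0, chi_2> = (1/8)[1*(1)*conj(1) + 1*(exp(-3*I*pi/4))*conj(I) + 1*(I)*conj(-1) + 1*(exp(-I*pi/4))*conj(-I) + 1*(-1)*conj(1) + 1*(exp(I*pi/4))*conj(I) + 1*(-I)*conj(-1) + 1*(exp(3*I*pi/4))*conj(-I)]
      = (1/8)[(1) + (-exp(-I*pi/4)) + (-I) + (exp(I*pi/4)) + (-1) + (-exp(3*I*pi/4)) + (I) + (exp(-3*I*pi/4))] = 0/8 = 0
  <chi_5*chi_0, chi_3> = (1/8)[1*(1)*conj(1) + 1*(exp(-3*I*pi/4))*conj(exp(3*I*pi/4)) + 1*(I)*conj(-I) + 1*(exp(-I*pi/4))*conj(exp(I*pi/4)) + 1*(-1)*conj(-1) + 1*(exp(I*pi/4))*conj(exp(-I*pi/4)) + 1*(-I)*conj(I) + 1*(exp(3*I*pi/4))*conj(exp(-3*I*pi/4))]
      = (1/8)[(1) + (I) + (-1) + (-I) + (1) + (I) + (-1) + (-I)] = 0/8 = 0
  <chi_5*chi_0, chi_4> = (1/8)[1*(1)*conj(1) + 1*(exp(-3*I*pi/4))*conj(-1) + 1*(I)*conj(1) + 1*(exp(-I*pi/4))*conj(-1) + 1*(-1)*conj(1) + 1*(exp(I*pi/4))*conj(-1) + 1*(-I)*conj(1) + 1*(exp(3*I*pi/4))*conj(-1)]
      = (1/8)[(1) + (-exp(-3*I*pi/4)) + (I) + (-exp(-I*pi/4)) + (-1) + (-exp(I*pi/4)) + (-I) + (-exp(3*I*pi/4))] = 0/8 = 0
  <chi_5*chi_0, chi_5> = (1/8)[1*(1)*conj(1) + 1*(exp(-3*I*pi/4))*conj(exp(-3*I*pi/4)) + 1*(I)*conj(I) + 1*(exp(-I*pi/4))*conj(exp(-I*pi/4)) + 1*(-1)*conj(-1) + 1*(exp(I*pi/4))*conj(exp(I*pi/4)) + 1*(-I)*conj(-I) + 1*(exp(3*I*pi/4))*conj(exp(3*I*pi/4))]
      = (1/8)[(1) + (1) + (1) + (1) + (1) + (1) + (1) + (1)] = 8/8 = 1
  <chi_5*chi_0, chi_6> = (1/8)[1*(1)*conj(1) + 1*(exp(-3*I*pi/4))*conj(-I) + 1*(I)*conj(-1) + 1*(exp(-I*pi/4))*conj(I) + 1*(-1)*conj(1) + 1*(exp(I*pi/4))*conj(-I) + 1*(-I)*conj(-1) + 1*(exp(3*I*pi/4))*conj(I)]
      = (1/8)[(1) + (exp(-I*pi/4)) + (-I) + (-exp(I*pi/4)) + (-1) + (exp(3*I*pi/4)) + (I) + (-exp(-3*I*pi/4))] = 0/8 = 0
  <chi_5*chi_0, chi_7> = (1/8)[1*(1)*conj(1) + 1*(exp(-3*I*pi/4))*conj(exp(-I*pi/4)) + 1*(I)*conj(-I) + 1*(exp(-I*pi/4))*conj(exp(-3*I*pi/4)) + 1*(-1)*conj(-1) + 1*(exp(I*pi/4))*conj(exp(3*I*pi/4)) + 1*(-I)*conj(I) + 1*(exp(3*I*pi/4))*conj(exp(I*pi/4))]
      = (1/8)[(1) + (-I) + (-1) + (I) + (1) + (-I) + (-1) + (I)] = 0/8 = 0
(Exp terms are combined using exp(i*s)*conj(exp(i*t)) = exp(i*(s-t)), and sums of them are collapsed using the identity that for every m > 1 the m distinct m-th roots of unity sum to 0, e.g. 1 + exp(2*I*pi/3) + exp(-2*I*pi/3) = 0.)
Hence the multiplicities are chi_5: 1. Dimension check: dim(chi_5)*dim(chi_0) = 1*1 = 1 and sum (mult * dim) = 1*1 = 1.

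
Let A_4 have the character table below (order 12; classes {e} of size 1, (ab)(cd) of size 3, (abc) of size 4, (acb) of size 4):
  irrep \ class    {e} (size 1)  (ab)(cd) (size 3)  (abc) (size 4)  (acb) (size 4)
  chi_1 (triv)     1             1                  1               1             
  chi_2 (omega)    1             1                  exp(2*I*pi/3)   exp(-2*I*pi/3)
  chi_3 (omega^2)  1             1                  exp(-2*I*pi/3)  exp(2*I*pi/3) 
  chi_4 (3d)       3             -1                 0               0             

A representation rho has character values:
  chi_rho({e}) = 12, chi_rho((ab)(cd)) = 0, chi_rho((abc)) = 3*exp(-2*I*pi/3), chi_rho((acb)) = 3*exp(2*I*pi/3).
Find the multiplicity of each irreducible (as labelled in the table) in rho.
Multiplicities: chi_1: 0, chi_2: 0, chi_3: 3, chi_4: 3.

Solution. Use <chi_rho, chi> = (1/|G|) sum_C |C| * chi_rho(C) * conj(chi(C)) with |G| = 12 for each irreducible chi in the table:
  <chi_rho, chi_1> = (1/12)[1*(12)*conj(1) + 3*(0)*conj(1) + 4*(3*exp(-2*I*pi/3))*conj(1) + 4*(3*exp(2*I*pi/3))*conj(1)]
      = (1/12)[(12) + (0) + (12*exp(-2*I*pi/3)) + (12*exp(2*I*pi/3))] = 0/12 = 0
  <chi_rho, chi_2> = (1/12)[1*(12)*conj(1) + 3*(0)*conj(1) + 4*(3*exp(-2*I*pi/3))*conj(exp(2*I*pi/3)) + 4*(3*exp(2*I*pi/3))*conj(exp(-2*I*pi/3))]
      = (1/12)[(12) + (0) + (12*exp(2*I*pi/3)) + (12*exp(-2*I*pi/3))] = 0/12 = 0
  <chi_rho, chi_3> = (1/12)[1*(12)*conj(1) + 3*(0)*conj(1) + 4*(3*exp(-2*I*pi/3))*conj(exp(-2*I*pi/3)) + 4*(3*exp(2*I*pi/3))*conj(exp(2*I*pi/3))]
      = (1/12)[(12) + (0) + (12) + (12)] = 36/12 = 3
  <chi_rho, chi_4> = (1/12)[1*(12)*conj(3) + 3*(0)*conj(-1) + 4*(3*exp(-2*I*pi/3))*conj(0) + 4*(3*exp(2*I*pi/3))*conj(0)]
      = (1/12)[(36) + (0) + (0) + (0)] = 36/12 = 3
(Exp terms are combined using exp(i*s)*conj(exp(i*t)) = exp(i*(s-t)), and sums of them are collapsed using the identity that for every m > 1 the m distinct m-th roots of unity sum to 0, e.g. 1 + exp(2*I*pi/3) + exp(-2*I*pi/3) = 0.)
Dimension check: dim(rho) = sum (mult * dim) = 0*1 + 0*1 + 3*1 + 3*3 = 12 = chi_rho(e) = 12.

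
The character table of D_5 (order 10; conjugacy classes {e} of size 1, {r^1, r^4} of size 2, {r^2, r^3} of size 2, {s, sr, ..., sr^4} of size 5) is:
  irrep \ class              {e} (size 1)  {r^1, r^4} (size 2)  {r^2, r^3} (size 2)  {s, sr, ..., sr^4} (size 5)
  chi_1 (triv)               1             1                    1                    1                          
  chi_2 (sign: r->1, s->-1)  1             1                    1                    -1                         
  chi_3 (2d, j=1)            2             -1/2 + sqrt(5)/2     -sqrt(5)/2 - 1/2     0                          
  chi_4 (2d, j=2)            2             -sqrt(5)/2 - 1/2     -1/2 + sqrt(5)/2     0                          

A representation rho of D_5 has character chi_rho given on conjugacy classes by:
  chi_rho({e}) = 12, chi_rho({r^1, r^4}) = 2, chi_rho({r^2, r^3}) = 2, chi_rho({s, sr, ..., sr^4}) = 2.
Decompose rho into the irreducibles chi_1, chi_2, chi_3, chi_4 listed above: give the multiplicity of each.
Multiplicities: chi_1: 3, chi_2: 1, chi_3: 2, chi_4: 2.

Use <chi_rho, chi> = (1/|G|) sum_C |C| * chi_rho(C) * conj(chi(C)) with |G| = 10 for each irreducible chi in the table:
  <chi_rho, chi_1> = (1/10)[1*(12)*conj(1) + 2*(2)*conj(1) + 2*(2)*conj(1) + 5*(2)*conj(1)]
      = (1/10)[(12) + (4) + (4) + (10)] = 30/10 = 3
  <chi_rho, chi_2> = (1/10)[1*(12)*conj(1) + 2*(2)*conj(1) + 2*(2)*conj(1) + 5*(2)*conj(-1)]
      = (1/10)[(12) + (4) + (4) + (-10)] = 10/10 = 1
  <chi_rho, chi_3> = (1/10)[1*(12)*conj(2) + 2*(2)*conj(-1/2 + sqrt(5)/2) + 2*(2)*conj(-sqrt(5)/2 - 1/2) + 5*(2)*conj(0)]
      = (1/10)[(24) + (-2 + 2*sqrt(5)) + (-2*sqrt(5) - 2) + (0)] = 20/10 = 2
  <chi_rho, chi_4> = (1/10)[1*(12)*conj(2) + 2*(2)*conj(-sqrt(5)/2 - 1/2) + 2*(2)*conj(-1/2 + sqrt(5)/2) + 5*(2)*conj(0)]
      = (1/10)[(24) + (-2*sqrt(5) - 2) + (-2 + 2*sqrt(5)) + (0)] = 20/10 = 2
Dimension check: dim(rho) = sum (mult * dim) = 3*1 + 1*1 + 2*2 + 2*2 = 12 = chi_rho(e) = 12.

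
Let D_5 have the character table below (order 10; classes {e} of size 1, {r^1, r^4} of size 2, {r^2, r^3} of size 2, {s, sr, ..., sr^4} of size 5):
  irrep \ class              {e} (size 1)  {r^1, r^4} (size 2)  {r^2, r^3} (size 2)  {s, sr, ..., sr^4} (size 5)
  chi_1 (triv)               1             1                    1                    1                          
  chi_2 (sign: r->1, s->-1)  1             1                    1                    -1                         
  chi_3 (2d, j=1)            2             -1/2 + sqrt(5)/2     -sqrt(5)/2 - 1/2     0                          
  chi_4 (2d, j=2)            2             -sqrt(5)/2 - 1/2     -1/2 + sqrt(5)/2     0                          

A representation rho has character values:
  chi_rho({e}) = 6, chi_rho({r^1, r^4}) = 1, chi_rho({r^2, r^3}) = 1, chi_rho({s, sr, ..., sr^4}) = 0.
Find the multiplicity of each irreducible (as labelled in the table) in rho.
Multiplicities: chi_1: 1, chi_2: 1, chi_3: 1, chi_4: 1.

Details: Use <chi_rho, chi> = (1/|G|) sum_C |C| * chi_rho(C) * conj(chi(C)) with |G| = 10 for each irreducible chi in the table:
  <chi_rho, chi_1> = (1/10)[1*(6)*conj(1) + 2*(1)*conj(1) + 2*(1)*conj(1) + 5*(0)*conj(1)]
      = (1/10)[(6) + (2) + (2) + (0)] = 10/10 = 1
  <chi_rho, chi_2> = (1/10)[1*(6)*conj(1) + 2*(1)*conj(1) + 2*(1)*conj(1) + 5*(0)*conj(-1)]
      = (1/10)[(6) + (2) + (2) + (0)] = 10/10 = 1
  <chi_rho, chi_3> = (1/10)[1*(6)*conj(2) + 2*(1)*conj(-1/2 + sqrt(5)/2) + 2*(1)*conj(-sqrt(5)/2 - 1/2) + 5*(0)*conj(0)]
      = (1/10)[(12) + (-1 + sqrt(5)) + (-sqrt(5) - 1) + (0)] = 10/10 = 1
  <chi_rho, chi_4> = (1/10)[1*(6)*conj(2) + 2*(1)*conj(-sqrt(5)/2 - 1/2) + 2*(1)*conj(-1/2 + sqrt(5)/2) + 5*(0)*conj(0)]
      = (1/10)[(12) + (-sqrt(5) - 1) + (-1 + sqrt(5)) + (0)] = 10/10 = 1
Dimension check: dim(rho) = sum (mult * dim) = 1*1 + 1*1 + 1*2 + 1*2 = 6 = chi_rho(e) = 6.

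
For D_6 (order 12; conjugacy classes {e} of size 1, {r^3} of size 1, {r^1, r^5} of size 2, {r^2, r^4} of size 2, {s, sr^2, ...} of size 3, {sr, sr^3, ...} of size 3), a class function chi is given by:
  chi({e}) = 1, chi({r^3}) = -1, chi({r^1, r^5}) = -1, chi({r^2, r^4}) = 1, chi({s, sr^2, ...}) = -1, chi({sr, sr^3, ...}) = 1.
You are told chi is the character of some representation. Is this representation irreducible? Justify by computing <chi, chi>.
Irreducible: <chi, chi> = 1.

Derivation: <chi, chi> = (1/|G|) sum_C |C| * |chi(C)|^2 = (1/12)[1*|1|^2 + 1*|-1|^2 + 2*|-1|^2 + 2*|1|^2 + 3*|-1|^2 + 3*|1|^2]
  = (1/12)[(1) + (1) + (2) + (2) + (3) + (3)] = 12/12 = 1.
A character is irreducible iff <chi, chi> = 1, so this representation is irreducible.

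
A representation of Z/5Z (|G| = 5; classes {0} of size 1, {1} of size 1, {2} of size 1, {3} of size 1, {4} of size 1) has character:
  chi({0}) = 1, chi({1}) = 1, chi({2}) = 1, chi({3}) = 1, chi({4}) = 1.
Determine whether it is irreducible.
Irreducible: <chi, chi> = 1.

Derivation: <chi, chi> = (1/|G|) sum_C |C| * |chi(C)|^2 = (1/5)[1*|1|^2 + 1*|1|^2 + 1*|1|^2 + 1*|1|^2 + 1*|1|^2]
  = (1/5)[(1) + (1) + (1) + (1) + (1)] = 5/5 = 1.
(Exp terms are combined using exp(i*s)*conj(exp(i*t)) = exp(i*(s-t)), and sums of them are collapsed using the identity that for every m > 1 the m distinct m-th roots of unity sum to 0, e.g. 1 + exp(2*I*pi/3) + exp(-2*I*pi/3) = 0.)
A character is irreducible iff <chi, chi> = 1, so this representation is irreducible.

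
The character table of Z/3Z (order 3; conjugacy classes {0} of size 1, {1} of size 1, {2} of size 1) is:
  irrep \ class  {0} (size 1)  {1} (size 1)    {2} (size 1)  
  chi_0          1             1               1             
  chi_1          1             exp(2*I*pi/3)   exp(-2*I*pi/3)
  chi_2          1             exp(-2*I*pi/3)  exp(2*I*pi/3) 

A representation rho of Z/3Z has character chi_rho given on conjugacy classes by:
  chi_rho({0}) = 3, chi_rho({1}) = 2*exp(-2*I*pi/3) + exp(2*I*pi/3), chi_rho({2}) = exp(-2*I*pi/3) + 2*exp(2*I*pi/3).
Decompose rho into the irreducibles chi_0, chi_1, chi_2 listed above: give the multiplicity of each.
Multiplicities: chi_0: 0, chi_1: 1, chi_2: 2.

Details: Use <chi_rho, chi> = (1/|G|) sum_C |C| * chi_rho(C) * conj(chi(C)) with |G| = 3 for each irreducible chi in the table:
  <chi_rho, chi_0> = (1/3)[1*(3)*conj(1) + 1*(2*exp(-2*I*pi/3) + exp(2*I*pi/3))*conj(1) + 1*(exp(-2*I*pi/3) + 2*exp(2*I*pi/3))*conj(1)]
      = (1/3)[(3) + (2*exp(-2*I*pi/3) + exp(2*I*pi/3)) + (exp(-2*I*pi/3) + 2*exp(2*I*pi/3))] = 0/3 = 0
  <chi_rho, chi_1> = (1/3)[1*(3)*conj(1) + 1*(2*exp(-2*I*pi/3) + exp(2*I*pi/3))*conj(exp(2*I*pi/3)) + 1*(exp(-2*I*pi/3) + 2*exp(2*I*pi/3))*conj(exp(-2*I*pi/3))]
      = (1/3)[(3) + (1 + 2*exp(2*I*pi/3)) + (1 + 2*exp(-2*I*pi/3))] = 3/3 = 1
  <chi_rho, chi_2> = (1/3)[1*(3)*conj(1) + 1*(2*exp(-2*I*pi/3) + exp(2*I*pi/3))*conj(exp(-2*I*pi/3)) + 1*(exp(-2*I*pi/3) + 2*exp(2*I*pi/3))*conj(exp(2*I*pi/3))]
      = (1/3)[(3) + (2 + exp(-2*I*pi/3)) + (2 + exp(2*I*pi/3))] = 6/3 = 2
(Exp terms are combined using exp(i*s)*conj(exp(i*t)) = exp(i*(s-t)), and sums of them are collapsed using the identity that for every m > 1 the m distinct m-th roots of unity sum to 0, e.g. 1 + exp(2*I*pi/3) + exp(-2*I*pi/3) = 0.)
Dimension check: dim(rho) = sum (mult * dim) = 0*1 + 1*1 + 2*1 = 3 = chi_rho(e) = 3.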